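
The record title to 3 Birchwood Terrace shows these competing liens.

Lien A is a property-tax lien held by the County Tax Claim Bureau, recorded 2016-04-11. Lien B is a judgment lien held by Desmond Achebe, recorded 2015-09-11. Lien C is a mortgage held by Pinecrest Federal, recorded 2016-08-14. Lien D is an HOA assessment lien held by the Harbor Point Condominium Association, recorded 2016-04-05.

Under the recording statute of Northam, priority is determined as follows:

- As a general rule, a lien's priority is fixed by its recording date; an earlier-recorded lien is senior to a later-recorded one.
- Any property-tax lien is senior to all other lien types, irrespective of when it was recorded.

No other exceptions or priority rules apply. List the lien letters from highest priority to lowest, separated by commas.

As a property-tax lien, A is senior to every other lien.
Ordering the rest by effective date: B (2015-09-11), D (2016-04-05), C (2016-08-14).

A, B, D, C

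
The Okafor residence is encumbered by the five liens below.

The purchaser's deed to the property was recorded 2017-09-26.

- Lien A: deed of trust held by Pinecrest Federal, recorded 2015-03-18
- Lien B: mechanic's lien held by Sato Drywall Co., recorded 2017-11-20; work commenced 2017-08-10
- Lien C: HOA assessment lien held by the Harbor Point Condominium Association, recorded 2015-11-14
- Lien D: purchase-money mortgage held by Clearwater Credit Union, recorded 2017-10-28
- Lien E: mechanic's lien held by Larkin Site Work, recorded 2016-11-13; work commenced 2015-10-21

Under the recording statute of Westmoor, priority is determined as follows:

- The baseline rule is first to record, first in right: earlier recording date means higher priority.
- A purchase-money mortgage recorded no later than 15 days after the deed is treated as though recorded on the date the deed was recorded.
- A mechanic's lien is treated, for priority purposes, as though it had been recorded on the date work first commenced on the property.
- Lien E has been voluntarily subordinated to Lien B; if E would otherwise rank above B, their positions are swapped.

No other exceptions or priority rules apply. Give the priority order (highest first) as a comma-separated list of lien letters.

First, effective dates: B's effective date is 2017-08-10, when work began; D was recorded 32 days after the deed, outside the 15-day window, so it keeps its recording date; E's effective date is 2015-10-21, when work began.
By effective date: A (2015-03-18), E (2015-10-21), C (2015-11-14), B (2017-08-10), D (2017-10-28).
E is senior to B before the subordination, so the two trade places.

A, B, C, E, D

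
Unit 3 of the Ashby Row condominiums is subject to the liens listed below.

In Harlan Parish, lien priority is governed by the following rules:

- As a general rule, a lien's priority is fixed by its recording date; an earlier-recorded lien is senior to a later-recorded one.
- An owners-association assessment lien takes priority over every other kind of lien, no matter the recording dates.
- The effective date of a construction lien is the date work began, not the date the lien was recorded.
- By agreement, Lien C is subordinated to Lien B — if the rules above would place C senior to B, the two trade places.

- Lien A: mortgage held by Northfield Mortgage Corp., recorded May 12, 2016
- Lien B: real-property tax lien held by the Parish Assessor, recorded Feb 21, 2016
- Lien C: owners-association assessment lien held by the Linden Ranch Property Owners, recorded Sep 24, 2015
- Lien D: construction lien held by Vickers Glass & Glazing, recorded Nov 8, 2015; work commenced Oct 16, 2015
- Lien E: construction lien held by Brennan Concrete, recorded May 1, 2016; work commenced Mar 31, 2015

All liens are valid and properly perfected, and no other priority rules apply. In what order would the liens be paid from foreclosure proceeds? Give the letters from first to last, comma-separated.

B, E, D, C, A

First, effective dates: D relates back to Oct 16, 2015 (work commenced); E relates back to Mar 31, 2015 (work commenced).
C, as an owners-association assessment lien, has superpriority and ranks first.
The other liens, earliest effective date first: E (Mar 31, 2015), D (Oct 16, 2015), B (Feb 21, 2016), A (May 12, 2016).
Because C would otherwise rank above B, the subordination swaps them.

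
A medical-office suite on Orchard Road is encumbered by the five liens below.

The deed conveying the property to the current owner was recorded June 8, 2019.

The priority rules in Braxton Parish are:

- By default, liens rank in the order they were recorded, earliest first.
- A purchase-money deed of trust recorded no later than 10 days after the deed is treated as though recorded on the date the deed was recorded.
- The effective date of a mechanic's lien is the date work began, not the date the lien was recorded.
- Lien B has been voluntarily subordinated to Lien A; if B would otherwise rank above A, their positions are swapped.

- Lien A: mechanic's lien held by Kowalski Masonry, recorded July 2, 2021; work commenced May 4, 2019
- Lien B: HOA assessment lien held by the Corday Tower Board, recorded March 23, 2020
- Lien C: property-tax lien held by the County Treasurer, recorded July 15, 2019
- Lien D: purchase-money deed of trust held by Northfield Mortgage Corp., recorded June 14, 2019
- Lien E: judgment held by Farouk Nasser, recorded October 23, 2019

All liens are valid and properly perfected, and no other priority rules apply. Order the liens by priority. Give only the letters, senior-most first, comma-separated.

Effective dates: A relates back to May 4, 2019 (work commenced); D was recorded within the 10-day window, so its effective date is the deed date June 8, 2019.
Ordering by effective date: A (May 4, 2019), D (June 8, 2019), C (July 15, 2019), E (October 23, 2019), B (March 23, 2020).
B already ranks below A; the subordination has no effect.

A, D, C, E, B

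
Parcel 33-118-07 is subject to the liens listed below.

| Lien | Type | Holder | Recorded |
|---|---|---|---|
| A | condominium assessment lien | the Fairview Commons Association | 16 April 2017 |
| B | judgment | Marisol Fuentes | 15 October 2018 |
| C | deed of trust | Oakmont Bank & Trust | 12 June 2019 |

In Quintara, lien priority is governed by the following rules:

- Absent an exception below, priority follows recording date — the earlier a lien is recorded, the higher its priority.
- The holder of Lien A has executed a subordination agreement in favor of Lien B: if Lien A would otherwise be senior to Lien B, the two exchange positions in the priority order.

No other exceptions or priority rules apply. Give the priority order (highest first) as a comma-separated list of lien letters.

B, A, C

By effective date, earliest first: A (16 April 2017), B (15 October 2018), C (12 June 2019).
A would otherwise be senior to B, so under the subordination agreement A and B exchange positions.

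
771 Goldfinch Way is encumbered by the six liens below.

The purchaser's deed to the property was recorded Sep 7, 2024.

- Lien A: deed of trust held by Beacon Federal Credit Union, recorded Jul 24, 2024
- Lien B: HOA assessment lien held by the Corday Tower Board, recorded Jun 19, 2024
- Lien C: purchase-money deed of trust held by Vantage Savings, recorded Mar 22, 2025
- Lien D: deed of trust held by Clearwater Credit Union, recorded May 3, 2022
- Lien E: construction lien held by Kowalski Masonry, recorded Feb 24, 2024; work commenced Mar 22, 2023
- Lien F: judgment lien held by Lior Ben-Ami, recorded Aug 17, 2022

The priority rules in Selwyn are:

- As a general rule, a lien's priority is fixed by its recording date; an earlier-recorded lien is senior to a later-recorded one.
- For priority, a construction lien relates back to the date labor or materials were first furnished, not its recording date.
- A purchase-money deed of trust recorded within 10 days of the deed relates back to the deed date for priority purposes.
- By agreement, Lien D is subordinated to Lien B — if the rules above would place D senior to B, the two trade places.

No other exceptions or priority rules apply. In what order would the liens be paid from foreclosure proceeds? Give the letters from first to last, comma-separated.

Effective dates: C was recorded 196 days after the deed — beyond 10 days — so no relation-back applies; E relates back to Mar 22, 2023 (work commenced).
By effective date: D (May 3, 2022), F (Aug 17, 2022), E (Mar 22, 2023), B (Jun 19, 2024), A (Jul 24, 2024), C (Mar 22, 2025).
Because D would otherwise rank above B, the subordination swaps them.

B, F, E, D, A, C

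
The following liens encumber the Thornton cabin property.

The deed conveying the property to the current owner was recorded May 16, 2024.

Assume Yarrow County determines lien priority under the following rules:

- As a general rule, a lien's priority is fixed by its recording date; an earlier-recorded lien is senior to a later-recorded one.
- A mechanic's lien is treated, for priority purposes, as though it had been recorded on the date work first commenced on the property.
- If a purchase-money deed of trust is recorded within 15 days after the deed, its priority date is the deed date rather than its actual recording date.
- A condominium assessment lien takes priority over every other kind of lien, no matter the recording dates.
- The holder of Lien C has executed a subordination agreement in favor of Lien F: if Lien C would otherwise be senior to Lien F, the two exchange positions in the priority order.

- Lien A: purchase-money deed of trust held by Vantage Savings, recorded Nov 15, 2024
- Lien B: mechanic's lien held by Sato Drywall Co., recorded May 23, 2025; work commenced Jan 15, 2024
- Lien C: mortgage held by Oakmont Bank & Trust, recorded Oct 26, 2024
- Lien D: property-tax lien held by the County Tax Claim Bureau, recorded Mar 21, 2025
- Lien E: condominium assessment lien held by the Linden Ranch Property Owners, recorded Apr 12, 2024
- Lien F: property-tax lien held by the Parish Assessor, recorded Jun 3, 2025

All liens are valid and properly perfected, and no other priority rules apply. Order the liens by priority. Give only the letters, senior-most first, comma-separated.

E, B, F, A, D, C

Effective dates: A missed the 15-day window (183 days after the deed), so its recording date stands; B's effective date is Jan 15, 2024, when work began.
E, as a condominium assessment lien, has superpriority and ranks first.
The other liens, earliest effective date first: B (Jan 15, 2024), C (Oct 26, 2024), A (Nov 15, 2024), D (Mar 21, 2025), F (Jun 3, 2025).
The subordination applies — C was senior to F — so C and F swap.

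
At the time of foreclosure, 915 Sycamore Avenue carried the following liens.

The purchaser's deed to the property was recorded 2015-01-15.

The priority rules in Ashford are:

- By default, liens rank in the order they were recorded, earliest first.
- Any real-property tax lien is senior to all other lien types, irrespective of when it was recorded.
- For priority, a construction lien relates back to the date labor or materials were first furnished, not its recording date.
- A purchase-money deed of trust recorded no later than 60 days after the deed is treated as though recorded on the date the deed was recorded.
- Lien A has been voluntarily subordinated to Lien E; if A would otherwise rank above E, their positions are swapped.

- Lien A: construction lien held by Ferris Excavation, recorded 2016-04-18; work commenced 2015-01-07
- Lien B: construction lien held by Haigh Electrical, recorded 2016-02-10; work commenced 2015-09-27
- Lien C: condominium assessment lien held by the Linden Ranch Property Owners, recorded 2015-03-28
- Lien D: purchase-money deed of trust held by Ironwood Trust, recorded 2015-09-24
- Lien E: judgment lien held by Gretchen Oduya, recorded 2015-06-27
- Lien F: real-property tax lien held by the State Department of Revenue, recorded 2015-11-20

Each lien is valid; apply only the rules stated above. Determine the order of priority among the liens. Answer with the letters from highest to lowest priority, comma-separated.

Effective dates: A's effective date is 2015-01-07, when work began; B is treated as recorded 2015-09-27, the work-commencement date; D was recorded 252 days after the deed — beyond 60 days — so no relation-back applies.
F is a real-property tax lien, so it outranks all other liens regardless of date.
Ordering the rest by effective date: A (2015-01-07), C (2015-03-28), E (2015-06-27), D (2015-09-24), B (2015-09-27).
The subordination applies — A was senior to E — so A and E swap.

F, E, C, A, D, B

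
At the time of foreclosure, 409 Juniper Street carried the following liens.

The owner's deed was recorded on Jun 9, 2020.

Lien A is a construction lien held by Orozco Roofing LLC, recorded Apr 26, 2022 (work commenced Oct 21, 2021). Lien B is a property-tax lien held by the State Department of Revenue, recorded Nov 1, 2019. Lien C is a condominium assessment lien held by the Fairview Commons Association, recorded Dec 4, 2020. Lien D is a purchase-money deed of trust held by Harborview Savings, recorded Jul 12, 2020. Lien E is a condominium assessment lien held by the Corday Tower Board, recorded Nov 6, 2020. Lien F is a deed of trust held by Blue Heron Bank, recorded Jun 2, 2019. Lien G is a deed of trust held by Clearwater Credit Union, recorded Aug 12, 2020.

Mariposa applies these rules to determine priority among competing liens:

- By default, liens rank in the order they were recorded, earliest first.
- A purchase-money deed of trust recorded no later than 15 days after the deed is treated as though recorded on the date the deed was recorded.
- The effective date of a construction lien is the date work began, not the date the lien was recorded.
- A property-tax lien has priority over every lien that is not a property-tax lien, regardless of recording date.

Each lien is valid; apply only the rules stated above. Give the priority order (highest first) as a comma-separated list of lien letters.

First, effective dates: A's effective date is Oct 21, 2021, when work began; D was recorded 33 days after the deed — beyond 15 days — so no relation-back applies.
B is a property-tax lien, so it outranks all other liens regardless of date.
Ordering the rest by effective date: F (Jun 2, 2019), D (Jul 12, 2020), G (Aug 12, 2020), E (Nov 6, 2020), C (Dec 4, 2020), A (Oct 21, 2021).

B, F, D, G, E, C, A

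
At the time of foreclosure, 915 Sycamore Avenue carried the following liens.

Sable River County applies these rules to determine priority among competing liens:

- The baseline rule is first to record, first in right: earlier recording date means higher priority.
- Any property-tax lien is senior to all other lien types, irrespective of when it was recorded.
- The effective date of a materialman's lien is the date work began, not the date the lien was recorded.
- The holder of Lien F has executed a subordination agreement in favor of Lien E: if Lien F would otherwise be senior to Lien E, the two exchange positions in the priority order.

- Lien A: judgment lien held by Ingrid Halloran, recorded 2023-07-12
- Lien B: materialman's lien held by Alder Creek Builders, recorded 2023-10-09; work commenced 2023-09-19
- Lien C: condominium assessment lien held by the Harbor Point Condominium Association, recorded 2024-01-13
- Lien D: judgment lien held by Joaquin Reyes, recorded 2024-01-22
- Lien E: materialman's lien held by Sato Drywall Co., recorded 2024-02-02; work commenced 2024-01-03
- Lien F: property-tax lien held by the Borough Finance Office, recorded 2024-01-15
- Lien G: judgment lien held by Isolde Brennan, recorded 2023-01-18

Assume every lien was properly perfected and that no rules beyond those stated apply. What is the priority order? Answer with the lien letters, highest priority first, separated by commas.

E, G, A, B, F, C, D

Effective dates after the stated exceptions: B is treated as recorded 2023-09-19, the work-commencement date; E relates back to 2024-01-03 (work commenced).
As a property-tax lien, F is senior to every other lien.
The other liens, earliest effective date first: G (2023-01-18), A (2023-07-12), B (2023-09-19), E (2024-01-03), C (2024-01-13), D (2024-01-22).
F would otherwise be senior to E, so under the subordination agreement F and E exchange positions.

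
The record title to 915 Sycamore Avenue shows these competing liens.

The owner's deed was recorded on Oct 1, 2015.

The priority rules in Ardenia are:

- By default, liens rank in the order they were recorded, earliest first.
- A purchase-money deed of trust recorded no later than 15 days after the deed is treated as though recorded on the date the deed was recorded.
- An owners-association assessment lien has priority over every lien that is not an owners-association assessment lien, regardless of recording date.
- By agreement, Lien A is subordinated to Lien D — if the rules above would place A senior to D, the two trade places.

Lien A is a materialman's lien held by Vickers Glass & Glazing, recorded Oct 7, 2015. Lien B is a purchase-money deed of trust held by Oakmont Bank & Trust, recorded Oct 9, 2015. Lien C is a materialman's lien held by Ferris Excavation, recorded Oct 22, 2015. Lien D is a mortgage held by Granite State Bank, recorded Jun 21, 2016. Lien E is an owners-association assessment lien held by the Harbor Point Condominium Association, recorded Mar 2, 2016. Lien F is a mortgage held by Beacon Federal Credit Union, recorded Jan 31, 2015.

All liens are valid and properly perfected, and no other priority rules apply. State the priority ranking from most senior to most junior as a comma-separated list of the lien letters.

Effective dates: B's effective date is the deed date, Oct 1, 2015.
E is an owners-association assessment lien and takes priority over every other lien.
Ordering the rest by effective date: F (Jan 31, 2015), B (Oct 1, 2015), A (Oct 7, 2015), C (Oct 22, 2015), D (Jun 21, 2016).
A is senior to D before the subordination, so the two trade places.

E, F, B, D, C, A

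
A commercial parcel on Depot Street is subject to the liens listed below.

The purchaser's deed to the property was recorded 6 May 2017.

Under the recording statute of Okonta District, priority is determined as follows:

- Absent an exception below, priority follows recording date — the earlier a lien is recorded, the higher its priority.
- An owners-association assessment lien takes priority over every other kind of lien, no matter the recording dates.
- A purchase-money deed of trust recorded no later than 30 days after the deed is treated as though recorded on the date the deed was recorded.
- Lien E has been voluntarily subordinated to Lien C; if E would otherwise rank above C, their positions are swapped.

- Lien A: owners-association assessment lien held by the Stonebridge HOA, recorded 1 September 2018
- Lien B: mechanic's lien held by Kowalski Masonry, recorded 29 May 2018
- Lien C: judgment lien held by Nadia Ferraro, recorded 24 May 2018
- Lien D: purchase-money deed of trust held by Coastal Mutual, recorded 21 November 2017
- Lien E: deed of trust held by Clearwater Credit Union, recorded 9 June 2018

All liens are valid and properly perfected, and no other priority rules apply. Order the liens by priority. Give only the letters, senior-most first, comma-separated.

Effective dates after the stated exceptions: D was recorded 199 days after the deed, outside the 30-day window, so it keeps its recording date.
A is an owners-association assessment lien and takes priority over every other lien.
Remaining liens by effective date: D (21 November 2017), C (24 May 2018), B (29 May 2018), E (9 June 2018).
E already ranks below C; the subordination has no effect.

A, D, C, B, E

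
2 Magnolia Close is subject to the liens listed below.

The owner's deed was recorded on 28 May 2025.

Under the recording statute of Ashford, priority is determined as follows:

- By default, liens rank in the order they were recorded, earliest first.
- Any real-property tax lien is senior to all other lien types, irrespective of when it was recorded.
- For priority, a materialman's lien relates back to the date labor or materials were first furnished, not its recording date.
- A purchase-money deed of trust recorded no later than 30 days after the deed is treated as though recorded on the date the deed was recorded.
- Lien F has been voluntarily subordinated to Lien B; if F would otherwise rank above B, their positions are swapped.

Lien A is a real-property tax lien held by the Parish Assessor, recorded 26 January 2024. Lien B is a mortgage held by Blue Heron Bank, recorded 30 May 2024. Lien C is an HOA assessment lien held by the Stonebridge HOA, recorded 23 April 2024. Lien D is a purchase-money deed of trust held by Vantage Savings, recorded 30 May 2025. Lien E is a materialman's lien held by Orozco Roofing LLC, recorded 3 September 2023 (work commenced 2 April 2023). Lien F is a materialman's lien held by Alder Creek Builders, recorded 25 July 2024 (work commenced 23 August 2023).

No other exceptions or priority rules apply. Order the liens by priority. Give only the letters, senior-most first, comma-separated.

First, effective dates: D was recorded within the 30-day window, so its effective date is the deed date 28 May 2025; E's effective date is 2 April 2023, when work began; F is treated as recorded 23 August 2023, the work-commencement date.
As a real-property tax lien, A is senior to every other lien.
Remaining liens by effective date: E (2 April 2023), F (23 August 2023), C (23 April 2024), B (30 May 2024), D (28 May 2025).
The subordination applies — F was senior to B — so F and B swap.

A, E, B, C, F, D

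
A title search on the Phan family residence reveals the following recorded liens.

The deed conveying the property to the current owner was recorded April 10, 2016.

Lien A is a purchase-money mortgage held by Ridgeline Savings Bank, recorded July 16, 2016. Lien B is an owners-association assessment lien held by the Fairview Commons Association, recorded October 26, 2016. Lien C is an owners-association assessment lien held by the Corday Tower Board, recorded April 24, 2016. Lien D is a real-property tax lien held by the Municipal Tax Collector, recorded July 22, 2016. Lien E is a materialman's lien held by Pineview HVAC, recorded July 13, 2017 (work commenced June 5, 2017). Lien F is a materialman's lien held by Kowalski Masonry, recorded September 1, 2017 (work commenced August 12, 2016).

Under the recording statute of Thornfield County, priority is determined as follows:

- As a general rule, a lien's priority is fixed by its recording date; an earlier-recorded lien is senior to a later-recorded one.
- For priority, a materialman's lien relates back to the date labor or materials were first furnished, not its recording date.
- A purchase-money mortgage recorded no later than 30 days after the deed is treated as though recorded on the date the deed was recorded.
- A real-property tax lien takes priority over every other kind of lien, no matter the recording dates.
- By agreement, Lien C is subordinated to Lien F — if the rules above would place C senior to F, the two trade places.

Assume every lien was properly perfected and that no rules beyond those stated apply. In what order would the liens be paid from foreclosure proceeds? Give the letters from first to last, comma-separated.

D, F, A, C, B, E

Adjusting effective dates: A was recorded 97 days after the deed — beyond 30 days — so no relation-back applies; E relates back to June 5, 2017 (work commenced); F relates back to August 12, 2016 (work commenced).
D, as a real-property tax lien, has superpriority and ranks first.
Remaining liens by effective date: C (April 24, 2016), A (July 16, 2016), F (August 12, 2016), B (October 26, 2016), E (June 5, 2017).
C would otherwise be senior to F, so under the subordination agreement C and F exchange positions.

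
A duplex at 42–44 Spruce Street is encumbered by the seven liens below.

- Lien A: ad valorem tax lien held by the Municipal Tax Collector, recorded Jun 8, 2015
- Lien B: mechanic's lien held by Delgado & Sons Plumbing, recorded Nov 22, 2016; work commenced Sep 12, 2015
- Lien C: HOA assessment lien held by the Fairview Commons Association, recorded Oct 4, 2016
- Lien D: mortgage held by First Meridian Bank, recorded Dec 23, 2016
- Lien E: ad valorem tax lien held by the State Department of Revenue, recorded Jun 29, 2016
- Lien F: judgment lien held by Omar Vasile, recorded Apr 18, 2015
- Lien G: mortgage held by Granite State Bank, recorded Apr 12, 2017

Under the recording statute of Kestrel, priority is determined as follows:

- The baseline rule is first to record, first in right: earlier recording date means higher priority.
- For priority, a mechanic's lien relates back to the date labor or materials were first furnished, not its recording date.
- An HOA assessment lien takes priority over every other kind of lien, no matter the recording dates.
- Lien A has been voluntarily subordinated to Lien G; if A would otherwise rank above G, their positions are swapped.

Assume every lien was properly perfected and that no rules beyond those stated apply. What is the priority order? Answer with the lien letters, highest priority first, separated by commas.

Adjusting effective dates: B's effective date is Sep 12, 2015, when work began.
As an HOA assessment lien, C is senior to every other lien.
The other liens, earliest effective date first: F (Apr 18, 2015), A (Jun 8, 2015), B (Sep 12, 2015), E (Jun 29, 2016), D (Dec 23, 2016), G (Apr 12, 2017).
Because A would otherwise rank above G, the subordination swaps them.

C, F, G, B, E, D, A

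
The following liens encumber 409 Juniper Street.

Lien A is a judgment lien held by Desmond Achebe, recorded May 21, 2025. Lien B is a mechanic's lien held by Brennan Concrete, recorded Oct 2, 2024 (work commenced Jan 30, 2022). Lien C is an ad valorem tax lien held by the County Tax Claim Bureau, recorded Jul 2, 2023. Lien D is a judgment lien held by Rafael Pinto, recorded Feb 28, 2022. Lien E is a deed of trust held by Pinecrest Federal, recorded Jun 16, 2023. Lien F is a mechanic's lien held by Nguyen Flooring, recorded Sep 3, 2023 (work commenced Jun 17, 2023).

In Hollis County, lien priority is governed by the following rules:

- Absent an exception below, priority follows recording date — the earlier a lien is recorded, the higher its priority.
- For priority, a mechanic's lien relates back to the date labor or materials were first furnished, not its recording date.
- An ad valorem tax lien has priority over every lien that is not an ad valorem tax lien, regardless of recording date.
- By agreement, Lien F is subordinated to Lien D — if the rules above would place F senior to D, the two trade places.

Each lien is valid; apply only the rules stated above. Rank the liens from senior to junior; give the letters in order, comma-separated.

Effective dates: B's effective date is Jan 30, 2022, when work began; F is treated as recorded Jun 17, 2023, the work-commencement date.
C, as an ad valorem tax lien, has superpriority and ranks first.
Remaining liens by effective date: B (Jan 30, 2022), D (Feb 28, 2022), E (Jun 16, 2023), F (Jun 17, 2023), A (May 21, 2025).
F is already junior to D, so the subordination agreement changes nothing.

C, B, D, E, F, A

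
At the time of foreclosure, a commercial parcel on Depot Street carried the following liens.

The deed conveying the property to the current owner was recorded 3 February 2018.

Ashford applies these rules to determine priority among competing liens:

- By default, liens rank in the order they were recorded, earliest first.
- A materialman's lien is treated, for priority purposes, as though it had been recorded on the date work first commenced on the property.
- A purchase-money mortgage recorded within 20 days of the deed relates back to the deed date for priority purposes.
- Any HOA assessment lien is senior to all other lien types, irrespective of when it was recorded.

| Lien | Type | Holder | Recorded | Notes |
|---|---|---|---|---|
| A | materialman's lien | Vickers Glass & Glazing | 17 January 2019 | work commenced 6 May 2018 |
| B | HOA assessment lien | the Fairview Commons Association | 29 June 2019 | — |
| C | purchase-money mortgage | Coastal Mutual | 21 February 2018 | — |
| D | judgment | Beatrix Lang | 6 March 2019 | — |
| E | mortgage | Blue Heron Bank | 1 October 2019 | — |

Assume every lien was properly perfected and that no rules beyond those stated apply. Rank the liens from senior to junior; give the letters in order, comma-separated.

Effective dates after the stated exceptions: A relates back to 6 May 2018 (work commenced); C relates back to the deed date 3 February 2018.
As an HOA assessment lien, B is senior to every other lien.
The other liens, earliest effective date first: C (3 February 2018), A (6 May 2018), D (6 March 2019), E (1 October 2019).

B, C, A, D, E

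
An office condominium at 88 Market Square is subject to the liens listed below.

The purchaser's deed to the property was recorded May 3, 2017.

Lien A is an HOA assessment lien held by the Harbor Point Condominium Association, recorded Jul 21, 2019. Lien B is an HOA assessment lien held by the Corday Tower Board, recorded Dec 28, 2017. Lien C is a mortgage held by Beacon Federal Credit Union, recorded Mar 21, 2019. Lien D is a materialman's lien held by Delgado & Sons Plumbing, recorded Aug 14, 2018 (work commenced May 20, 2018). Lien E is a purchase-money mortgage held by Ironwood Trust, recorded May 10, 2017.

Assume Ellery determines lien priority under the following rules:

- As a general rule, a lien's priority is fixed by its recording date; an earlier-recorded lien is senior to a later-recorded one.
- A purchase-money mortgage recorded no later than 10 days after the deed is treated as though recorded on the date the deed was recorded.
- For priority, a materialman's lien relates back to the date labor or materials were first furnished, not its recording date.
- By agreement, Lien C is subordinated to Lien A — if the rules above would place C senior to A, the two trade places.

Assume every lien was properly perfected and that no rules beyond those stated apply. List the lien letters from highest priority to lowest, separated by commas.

Effective dates after the stated exceptions: D is treated as recorded May 20, 2018, the work-commencement date; E relates back to the deed date May 3, 2017.
By effective date: E (May 3, 2017), B (Dec 28, 2017), D (May 20, 2018), C (Mar 21, 2019), A (Jul 21, 2019).
C is senior to A before the subordination, so the two trade places.

E, B, D, A, C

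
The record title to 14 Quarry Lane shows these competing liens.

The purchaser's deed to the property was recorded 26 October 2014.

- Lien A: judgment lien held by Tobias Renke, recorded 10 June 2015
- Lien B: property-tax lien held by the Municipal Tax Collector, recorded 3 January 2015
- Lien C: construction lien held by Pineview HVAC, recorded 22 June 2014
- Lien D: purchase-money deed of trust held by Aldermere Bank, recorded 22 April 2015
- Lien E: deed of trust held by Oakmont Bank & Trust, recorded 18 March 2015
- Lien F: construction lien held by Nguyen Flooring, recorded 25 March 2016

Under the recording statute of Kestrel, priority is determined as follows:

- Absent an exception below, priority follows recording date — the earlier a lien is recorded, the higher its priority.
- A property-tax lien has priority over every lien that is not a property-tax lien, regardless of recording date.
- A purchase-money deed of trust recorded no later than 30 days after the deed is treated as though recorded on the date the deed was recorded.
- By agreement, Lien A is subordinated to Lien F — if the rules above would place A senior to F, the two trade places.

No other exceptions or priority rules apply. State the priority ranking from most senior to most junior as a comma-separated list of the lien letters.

Adjusting effective dates: D was recorded 178 days after the deed — beyond 30 days — so no relation-back applies.
B is a property-tax lien and takes priority over every other lien.
The other liens, earliest effective date first: C (22 June 2014), E (18 March 2015), D (22 April 2015), A (10 June 2015), F (25 March 2016).
A is senior to F before the subordination, so the two trade places.

B, C, E, D, F, A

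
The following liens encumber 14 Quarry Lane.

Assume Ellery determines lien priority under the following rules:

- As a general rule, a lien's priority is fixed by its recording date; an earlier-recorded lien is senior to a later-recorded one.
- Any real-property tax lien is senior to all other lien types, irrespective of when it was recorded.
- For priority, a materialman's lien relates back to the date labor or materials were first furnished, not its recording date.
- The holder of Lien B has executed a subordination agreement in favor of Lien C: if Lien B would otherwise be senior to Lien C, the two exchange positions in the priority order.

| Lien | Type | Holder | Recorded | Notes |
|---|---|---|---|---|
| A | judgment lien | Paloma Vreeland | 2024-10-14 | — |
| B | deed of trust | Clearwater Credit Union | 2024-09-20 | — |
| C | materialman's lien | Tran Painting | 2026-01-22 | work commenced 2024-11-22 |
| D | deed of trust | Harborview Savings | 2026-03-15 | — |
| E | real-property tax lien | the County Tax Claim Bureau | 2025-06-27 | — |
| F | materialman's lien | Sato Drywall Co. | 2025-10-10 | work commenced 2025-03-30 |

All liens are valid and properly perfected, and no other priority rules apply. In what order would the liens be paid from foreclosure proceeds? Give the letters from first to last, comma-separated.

Effective dates: C relates back to 2024-11-22 (work commenced); F is treated as recorded 2025-03-30, the work-commencement date.
As a real-property tax lien, E is senior to every other lien.
Remaining liens by effective date: B (2024-09-20), A (2024-10-14), C (2024-11-22), F (2025-03-30), D (2026-03-15).
Because B would otherwise rank above C, the subordination swaps them.

E, C, A, B, F, D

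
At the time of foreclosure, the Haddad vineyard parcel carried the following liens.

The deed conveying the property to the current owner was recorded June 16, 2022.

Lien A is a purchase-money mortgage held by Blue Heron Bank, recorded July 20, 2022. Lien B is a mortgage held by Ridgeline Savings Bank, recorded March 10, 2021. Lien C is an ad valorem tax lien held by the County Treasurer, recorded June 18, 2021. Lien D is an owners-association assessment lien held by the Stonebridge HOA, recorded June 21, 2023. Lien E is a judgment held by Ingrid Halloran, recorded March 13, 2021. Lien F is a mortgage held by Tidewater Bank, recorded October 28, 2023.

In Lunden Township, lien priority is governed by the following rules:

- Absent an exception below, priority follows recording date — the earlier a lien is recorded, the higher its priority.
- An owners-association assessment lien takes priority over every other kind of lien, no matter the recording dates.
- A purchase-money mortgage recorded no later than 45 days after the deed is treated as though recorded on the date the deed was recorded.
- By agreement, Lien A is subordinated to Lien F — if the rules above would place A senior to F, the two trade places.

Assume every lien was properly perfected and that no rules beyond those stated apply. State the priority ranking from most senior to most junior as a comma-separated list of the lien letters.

Adjusting effective dates: A was recorded within the 45-day window, so its effective date is the deed date June 16, 2022.
D, as an owners-association assessment lien, has superpriority and ranks first.
Among the remaining liens, by effective date: B (March 10, 2021), E (March 13, 2021), C (June 18, 2021), A (June 16, 2022), F (October 28, 2023).
Because A would otherwise rank above F, the subordination swaps them.

D, B, E, C, F, A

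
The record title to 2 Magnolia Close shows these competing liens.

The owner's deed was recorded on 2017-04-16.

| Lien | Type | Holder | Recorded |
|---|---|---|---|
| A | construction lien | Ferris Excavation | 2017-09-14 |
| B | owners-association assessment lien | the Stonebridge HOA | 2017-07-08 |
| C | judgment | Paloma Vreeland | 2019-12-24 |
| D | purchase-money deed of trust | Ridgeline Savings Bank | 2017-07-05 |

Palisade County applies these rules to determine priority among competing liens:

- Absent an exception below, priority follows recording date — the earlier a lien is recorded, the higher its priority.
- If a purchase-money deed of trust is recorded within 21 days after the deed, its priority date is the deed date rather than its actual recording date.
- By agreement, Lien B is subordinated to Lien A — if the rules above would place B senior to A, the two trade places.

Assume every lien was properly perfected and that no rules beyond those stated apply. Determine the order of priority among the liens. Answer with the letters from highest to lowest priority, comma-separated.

First, effective dates: D was recorded 80 days after the deed, outside the 21-day window, so it keeps its recording date.
By effective date, earliest first: D (2017-07-05), B (2017-07-08), A (2017-09-14), C (2019-12-24).
B is senior to A before the subordination, so the two trade places.

D, A, B, C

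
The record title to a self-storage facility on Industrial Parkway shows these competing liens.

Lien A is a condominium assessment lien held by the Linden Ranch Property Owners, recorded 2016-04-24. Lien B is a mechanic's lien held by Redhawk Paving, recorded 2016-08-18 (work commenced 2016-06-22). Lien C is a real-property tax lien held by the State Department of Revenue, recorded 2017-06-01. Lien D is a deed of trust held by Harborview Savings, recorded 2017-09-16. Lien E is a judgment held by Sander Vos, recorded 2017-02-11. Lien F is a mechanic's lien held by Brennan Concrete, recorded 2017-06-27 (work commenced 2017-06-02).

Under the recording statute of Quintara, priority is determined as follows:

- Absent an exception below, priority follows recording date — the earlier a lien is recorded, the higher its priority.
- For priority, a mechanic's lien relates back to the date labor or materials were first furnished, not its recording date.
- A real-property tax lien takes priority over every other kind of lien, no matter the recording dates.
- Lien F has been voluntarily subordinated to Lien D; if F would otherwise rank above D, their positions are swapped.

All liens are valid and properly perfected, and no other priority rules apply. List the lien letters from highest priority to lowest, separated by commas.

C, A, B, E, D, F

Effective dates: B relates back to 2016-06-22 (work commenced); F is treated as recorded 2017-06-02, the work-commencement date.
C is a real-property tax lien, so it outranks all other liens regardless of date.
The other liens, earliest effective date first: A (2016-04-24), B (2016-06-22), E (2017-02-11), F (2017-06-02), D (2017-09-16).
The subordination applies — F was senior to D — so F and D swap.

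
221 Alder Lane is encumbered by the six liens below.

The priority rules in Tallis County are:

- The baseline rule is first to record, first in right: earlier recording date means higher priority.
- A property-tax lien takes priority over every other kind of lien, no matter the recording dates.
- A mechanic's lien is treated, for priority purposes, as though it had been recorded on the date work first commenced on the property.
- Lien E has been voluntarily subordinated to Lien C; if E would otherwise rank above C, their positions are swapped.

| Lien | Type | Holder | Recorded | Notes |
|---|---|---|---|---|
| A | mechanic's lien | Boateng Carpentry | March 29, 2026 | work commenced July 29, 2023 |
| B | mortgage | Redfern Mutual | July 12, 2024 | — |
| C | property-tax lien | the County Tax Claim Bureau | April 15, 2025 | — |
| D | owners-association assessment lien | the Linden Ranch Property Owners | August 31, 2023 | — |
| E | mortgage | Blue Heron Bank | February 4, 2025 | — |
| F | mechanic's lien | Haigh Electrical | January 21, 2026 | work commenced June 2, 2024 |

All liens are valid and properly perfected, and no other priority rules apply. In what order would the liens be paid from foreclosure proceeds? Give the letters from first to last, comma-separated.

Effective dates after the stated exceptions: A is treated as recorded July 29, 2023, the work-commencement date; F relates back to June 2, 2024 (work commenced).
C is a property-tax lien and takes priority over every other lien.
Ordering the rest by effective date: A (July 29, 2023), D (August 31, 2023), F (June 2, 2024), B (July 12, 2024), E (February 4, 2025).
E already ranks below C; the subordination has no effect.

C, A, D, F, B, E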